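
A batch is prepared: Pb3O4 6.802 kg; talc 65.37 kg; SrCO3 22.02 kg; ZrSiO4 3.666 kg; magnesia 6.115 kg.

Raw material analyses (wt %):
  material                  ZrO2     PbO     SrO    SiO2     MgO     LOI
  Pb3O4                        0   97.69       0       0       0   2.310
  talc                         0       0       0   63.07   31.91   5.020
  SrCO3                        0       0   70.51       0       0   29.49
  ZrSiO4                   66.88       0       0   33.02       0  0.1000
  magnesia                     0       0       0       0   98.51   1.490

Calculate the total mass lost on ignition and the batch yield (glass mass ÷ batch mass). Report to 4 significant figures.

LOI loss = 10.03 kg; glass = 93.95 kg; yield = 90.36%

The whole derivation maintains exact precision from start to finish; in-progress results appear, rounded to four significant figures, across the worked steps — every reported result takes just one rounding. All derived quantities are re-derived at full float precision (yield, the totals, ignition loss, five oxide percentages, net glass mass) using the weight values at 93.95 kg of glass precisely as stated by the problem or answer text.
Material-by-material LOI:
  Pb3O4: 6.802 × 0.02310 = 0.1571 kg
  talc: 65.37 × 0.05020 = 3.282 kg
  SrCO3: 22.02 × 0.2949 = 6.494 kg
  ZrSiO4: 3.666 × 0.001000 = 0.003666 kg
  magnesia: 6.115 × 0.01490 = 0.09111 kg
Total LOI = 10.03 kg
Glass = batch − LOI = 104.0 − 10.03 = 93.95 kg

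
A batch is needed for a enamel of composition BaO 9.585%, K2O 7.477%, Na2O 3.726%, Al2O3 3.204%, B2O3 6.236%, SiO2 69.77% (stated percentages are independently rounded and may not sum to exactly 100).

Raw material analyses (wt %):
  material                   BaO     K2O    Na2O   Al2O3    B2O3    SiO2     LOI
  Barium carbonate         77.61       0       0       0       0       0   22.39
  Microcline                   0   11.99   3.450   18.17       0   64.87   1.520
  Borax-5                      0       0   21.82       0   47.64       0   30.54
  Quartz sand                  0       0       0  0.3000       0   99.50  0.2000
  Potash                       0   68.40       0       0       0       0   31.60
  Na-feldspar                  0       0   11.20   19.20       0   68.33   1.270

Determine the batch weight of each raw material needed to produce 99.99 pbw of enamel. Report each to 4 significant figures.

Batch per 99.99 pbw enamel:
  Barium carbonate: 12.35 pbw
  Microcline: 12.52 pbw
  Borax-5: 13.09 pbw
  Quartz sand: 59.26 pbw
  Potash: 8.735 pbw
  Na-feldspar: 3.907 pbw
Total batch = 109.9 pbw; LOI loss = 9.882 pbw; yield = 91.01%

The working math holds exact precision throughout; mid-chain values are shown, rounded to four significant figures, when written out. A single rounding yields each reported number — derived quantities are re-derived at exact precision (yield, net glass mass, ignition loss, totals, six oxide percentages) using the weight values at 99.99 pbw of glass, as set out in the question or the answer.
Oxide mass targets, per 99.99 pbw enamel:
  BaO: 9.585% × 99.99 = 9.584 pbw
  K2O: 7.477% × 99.99 = 7.476 pbw
  Na2O: 3.726% × 99.99 = 3.726 pbw
  Al2O3: 3.204% × 99.99 = 3.204 pbw
  B2O3: 6.236% × 99.99 = 6.235 pbw
  SiO2: 69.77% × 99.99 = 69.76 pbw
A balance pass over the oxides, applying the batch weights above, relative to the basis at hand (every target is met by its sum up to rounding of the answer):
  BaO: 12.35·0.7761 = 9.585 pbw (target 9.584 pbw)
  K2O: 12.52·0.1199 + 8.735·0.6840 = 7.476 pbw (target 7.476 pbw)
  Na2O: 12.52·0.03450 + 13.09·0.2182 + 3.907·0.1120 = 3.726 pbw (target 3.726 pbw)
  Al2O3: 12.52·0.1817 + 59.26·0.003000 + 3.907·0.1920 = 3.203 pbw (target 3.204 pbw)
  B2O3: 13.09·0.4764 = 6.236 pbw (target 6.235 pbw)
  SiO2: 12.52·0.6487 + 59.26·0.9950 + 3.907·0.6833 = 69.76 pbw (target 69.76 pbw)
Glass-mass sanity pass: total batch − LOI = 99.98 pbw (summing oxide targets gives 99.99 pbw; versus the stated basis of 99.99 pbw — gaps are rounding artifacts).
Adding the batch up: Σ batch = 109.9 pbw; ignition loss, Σ(batch × LOI) = 9.882 pbw; the yield ratio, glass ÷ batch: 91.01%.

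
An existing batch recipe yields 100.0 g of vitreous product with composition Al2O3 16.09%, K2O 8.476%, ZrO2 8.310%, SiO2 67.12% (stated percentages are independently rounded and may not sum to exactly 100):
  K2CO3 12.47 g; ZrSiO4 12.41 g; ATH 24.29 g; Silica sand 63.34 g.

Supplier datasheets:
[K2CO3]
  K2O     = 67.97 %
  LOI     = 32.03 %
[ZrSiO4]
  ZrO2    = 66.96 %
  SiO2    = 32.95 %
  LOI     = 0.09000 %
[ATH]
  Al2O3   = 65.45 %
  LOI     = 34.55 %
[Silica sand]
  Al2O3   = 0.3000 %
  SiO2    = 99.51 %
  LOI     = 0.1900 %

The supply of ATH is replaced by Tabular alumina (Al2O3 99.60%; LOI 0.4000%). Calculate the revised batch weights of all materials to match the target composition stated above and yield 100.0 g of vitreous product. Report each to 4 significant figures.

Revised batch per 100.0 g vitreous product:
  K2CO3: 12.47 g
  ZrSiO4: 12.41 g
  Tabular alumina: 15.96 g
  Silica sand: 63.34 g
Total batch = 104.2 g; LOI loss = 4.189 g

All internal work holds full precision at all times. Intermediates are printed with 4-significant-digit rounding in the working — every reported value includes exactly one rounding. All derived quantities, including totals, yield, ignition loss, glass mass, the four compositions, are rebuilt starting from the weights on 100.0 g of glass at full float precision as given in the problem or answer text.
Target masses of each oxide per 100.0 g vitreous product:
  Al2O3: 16.09% × 100.0 = 16.09 g
  K2O: 8.476% × 100.0 = 8.476 g
  ZrO2: 8.310% × 100.0 = 8.310 g
  SiO2: 67.12% × 100.0 = 67.12 g
Sums-versus-targets review applying the batch weights above, versus the basis set out (summed amounts equal target values inside rounding margins):
  Al2O3: 15.96·0.9960 + 63.34·0.003000 = 16.09 g (target 16.09 g)
  K2O: 12.47·0.6797 = 8.476 g (target 8.476 g)
  ZrO2: 12.41·0.6696 = 8.310 g (target 8.310 g)
  SiO2: 12.41·0.3295 + 63.34·0.9951 = 67.12 g (target 67.12 g)
Glass-mass closure: batch Σ − ignition loss = 99.99 g (summing oxide targets gives 100.0 g; with the basis standing at 100.0 g — rounding explains the deltas).
Adding the batch up: Σ batch = 104.2 g; Σ batch·LOI gives LOI loss = 4.189 g; yield, glass over the total, = 95.98%.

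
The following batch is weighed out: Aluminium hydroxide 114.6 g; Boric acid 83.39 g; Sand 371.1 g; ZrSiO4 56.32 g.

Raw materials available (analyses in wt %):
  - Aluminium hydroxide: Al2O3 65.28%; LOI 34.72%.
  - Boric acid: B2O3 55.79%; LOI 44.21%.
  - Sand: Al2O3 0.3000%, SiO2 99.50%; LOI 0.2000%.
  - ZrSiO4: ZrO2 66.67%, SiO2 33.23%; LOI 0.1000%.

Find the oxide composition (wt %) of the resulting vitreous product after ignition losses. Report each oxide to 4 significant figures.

Glass mass = 548.0 g (batch 625.4 − LOI 77.45).
Composition: Al2O3 13.86%, B2O3 8.490%, ZrO2 6.852%, SiO2 70.80%

Mid-chain values appear, rounded to four significant figures, in the working; the whole derivation keeps full precision through every step — a single rounding completes each reported number; derived quantities, which include LOI, net glass mass, totals, the four compositions, the yield, are rebuilt at full float precision, as set out in question or answer, from the batch weights at 548.0 g of glass.
What the batch supplies per oxide:
  Al2O3: 114.6·0.6528 + 371.1·0.003000 = 75.92 g
  B2O3: 83.39·0.5579 = 46.52 g
  ZrO2: 56.32·0.6667 = 37.55 g
  SiO2: 371.1·0.9950 + 56.32·0.3323 = 388.0 g
LOI: 114.6·0.3472 + 83.39·0.4421 + 371.1·0.002000 + 56.32·0.001000 = 77.45 g
Glass = total batch minus LOI = 625.4 − 77.45 = 548.0 g (the oxide masses sum to this)
wt % = oxide mass / glass mass × 100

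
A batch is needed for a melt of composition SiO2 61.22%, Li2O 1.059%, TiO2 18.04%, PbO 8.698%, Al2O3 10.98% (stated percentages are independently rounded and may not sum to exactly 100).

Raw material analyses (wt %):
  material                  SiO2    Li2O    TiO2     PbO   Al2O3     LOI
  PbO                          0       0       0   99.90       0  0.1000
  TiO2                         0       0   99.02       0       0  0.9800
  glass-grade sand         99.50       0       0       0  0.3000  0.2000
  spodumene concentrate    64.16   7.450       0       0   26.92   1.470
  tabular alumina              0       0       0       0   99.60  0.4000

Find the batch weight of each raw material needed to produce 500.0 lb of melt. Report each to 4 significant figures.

Batch per 500.0 lb melt:
  PbO: 43.53 lb
  TiO2: 91.09 lb
  glass-grade sand: 261.8 lb
  spodumene concentrate: 71.07 lb
  tabular alumina: 35.12 lb
Total batch = 502.6 lb; LOI loss = 2.645 lb; yield = 99.47%

In-progress results are displayed rounded to four significant digits as written. Every computation maintains exact precision throughout; a single rounding produces every reported value; derived quantities are re-derived starting from the weights for 500.0 lb of glass at full float precision (LOI, the yield, five oxide percentages, net glass mass, the totals) as written in the problem or answer text.
Oxide mass targets, per 500.0 lb melt:
  SiO2: 61.22% × 500.0 = 306.1 lb
  Li2O: 1.059% × 500.0 = 5.295 lb
  TiO2: 18.04% × 500.0 = 90.20 lb
  PbO: 8.698% × 500.0 = 43.49 lb
  Al2O3: 10.98% × 500.0 = 54.90 lb
Checking each oxide sum from the weights as reported, at the basis given (sums match the target masses net of answer rounding effects):
  SiO2: 261.8·0.9950 + 71.07·0.6416 = 306.1 lb (target 306.1 lb)
  Li2O: 71.07·0.07450 = 5.295 lb (target 5.295 lb)
  TiO2: 91.09·0.9902 = 90.20 lb (target 90.20 lb)
  PbO: 43.53·0.9990 = 43.49 lb (target 43.49 lb)
  Al2O3: 261.8·0.003000 + 71.07·0.2692 + 35.12·0.9960 = 54.90 lb (target 54.90 lb)
Glass-mass sanity pass: batch total minus LOI = 500.0 lb (the Σ of target masses is 500.0 lb; with the basis standing at 500.0 lb — any gap is answer rounding).
Batch grand total — Σ batch = 502.6 lb; loss to ignition Σ batch·LOI = 2.645 lb; yield = glass ÷ total batch = 99.47%.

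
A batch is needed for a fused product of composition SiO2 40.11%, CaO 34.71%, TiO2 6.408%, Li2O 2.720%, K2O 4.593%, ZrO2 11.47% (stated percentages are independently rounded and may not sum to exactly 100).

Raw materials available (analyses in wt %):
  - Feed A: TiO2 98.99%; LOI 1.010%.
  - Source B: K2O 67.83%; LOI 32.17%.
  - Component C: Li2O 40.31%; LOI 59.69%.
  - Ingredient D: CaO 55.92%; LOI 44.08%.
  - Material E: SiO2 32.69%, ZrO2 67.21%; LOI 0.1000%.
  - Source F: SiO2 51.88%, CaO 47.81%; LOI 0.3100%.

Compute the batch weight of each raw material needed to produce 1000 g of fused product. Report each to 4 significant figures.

The working math maintains full precision in every operation; intermediates appear rounded to 4 significant digits — each reported value sees exactly one rounding. Derived quantities, including glass mass, yield, totals, the six compositions, ignition loss, are carried from the weighed amounts on 1000 g of glass in full float precision, exactly as shown in the problem or answer text.
Oxide-by-oxide targets in 1000 g fused product:
  SiO2: 40.11% × 1000 = 401.1 g
  CaO: 34.71% × 1000 = 347.1 g
  TiO2: 6.408% × 1000 = 64.08 g
  Li2O: 2.720% × 1000 = 27.20 g
  K2O: 4.593% × 1000 = 45.93 g
  ZrO2: 11.47% × 1000 = 114.7 g
Per-oxide balance check working from each reported weight, on the stated basis (every target is met by its sum up to rounding of the answer):
  SiO2: 170.7·0.3269 + 665.6·0.5188 = 401.1 g (target 401.1 g)
  CaO: 51.64·0.5592 + 665.6·0.4781 = 347.1 g (target 347.1 g)
  TiO2: 64.73·0.9899 = 64.08 g (target 64.08 g)
  Li2O: 67.48·0.4031 = 27.20 g (target 27.20 g)
  K2O: 67.71·0.6783 = 45.93 g (target 45.93 g)
  ZrO2: 170.7·0.6721 = 114.7 g (target 114.7 g)
Glass-mass sanity pass: Σ batch − LOI loss = 1000 g (summing oxide targets gives 1000 g; stated basis 1000 g — rounding explains the deltas).
Total batch = Σ batch = 1088 g; ignition loss, Σ(batch × LOI) = 87.71 g; yield: glass divided by total = 91.94%.

Batch per 1000 g fused product:
  Feed A: 64.73 g
  Source B: 67.71 g
  Component C: 67.48 g
  Ingredient D: 51.64 g
  Material E: 170.7 g
  Source F: 665.6 g
Total batch = 1088 g; LOI loss = 87.71 g; yield = 91.94%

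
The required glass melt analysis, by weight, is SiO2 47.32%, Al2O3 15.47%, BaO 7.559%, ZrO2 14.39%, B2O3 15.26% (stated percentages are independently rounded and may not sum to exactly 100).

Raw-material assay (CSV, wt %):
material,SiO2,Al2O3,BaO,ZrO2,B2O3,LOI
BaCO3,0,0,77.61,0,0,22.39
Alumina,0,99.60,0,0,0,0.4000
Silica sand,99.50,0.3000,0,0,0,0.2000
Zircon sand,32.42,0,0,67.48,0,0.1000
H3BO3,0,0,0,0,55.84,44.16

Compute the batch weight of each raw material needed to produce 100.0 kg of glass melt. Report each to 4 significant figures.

All internal work keeps full precision from start to finish; the intermediate values are displayed (rounded to 4 significant digits) within the worked lines; a single rounding completes each reported number — derived quantities are recomputed starting from the weights at 100.0 kg of glass at exact precision (totals, LOI, yield, net glass mass, five oxide percentages) precisely as stated by either problem or answer.
Target oxide masses per 100.0 kg glass melt:
  SiO2: 47.32% × 100.0 = 47.32 kg
  Al2O3: 15.47% × 100.0 = 15.47 kg
  BaO: 7.559% × 100.0 = 7.559 kg
  ZrO2: 14.39% × 100.0 = 14.39 kg
  B2O3: 15.26% × 100.0 = 15.26 kg
A balance pass over the oxides, given the weights on record, per the basis as stated (delivered sums recover each target exact up to rounding of places):
  SiO2: 40.61·0.9950 + 21.32·0.3242 = 47.32 kg (target 47.32 kg)
  Al2O3: 15.41·0.9960 + 40.61·0.003000 = 15.47 kg (target 15.47 kg)
  BaO: 9.740·0.7761 = 7.559 kg (target 7.559 kg)
  ZrO2: 21.32·0.6748 = 14.39 kg (target 14.39 kg)
  B2O3: 27.33·0.5584 = 15.26 kg (target 15.26 kg)
Glass-mass closure: total batch − LOI = 100.0 kg (summing oxide targets gives 100.0 kg; with the basis standing at 100.0 kg — rounding explains the deltas).
Whole-batch sum: Σ batch = 114.4 kg; ignition loss, Σ(batch × LOI) = 14.41 kg; yield = glass ÷ total batch = 87.40%.

Batch per 100.0 kg glass melt:
  BaCO3: 9.740 kg
  Alumina: 15.41 kg
  Silica sand: 40.61 kg
  Zircon sand: 21.32 kg
  H3BO3: 27.33 kg
Total batch = 114.4 kg; LOI loss = 14.41 kg; yield = 87.40%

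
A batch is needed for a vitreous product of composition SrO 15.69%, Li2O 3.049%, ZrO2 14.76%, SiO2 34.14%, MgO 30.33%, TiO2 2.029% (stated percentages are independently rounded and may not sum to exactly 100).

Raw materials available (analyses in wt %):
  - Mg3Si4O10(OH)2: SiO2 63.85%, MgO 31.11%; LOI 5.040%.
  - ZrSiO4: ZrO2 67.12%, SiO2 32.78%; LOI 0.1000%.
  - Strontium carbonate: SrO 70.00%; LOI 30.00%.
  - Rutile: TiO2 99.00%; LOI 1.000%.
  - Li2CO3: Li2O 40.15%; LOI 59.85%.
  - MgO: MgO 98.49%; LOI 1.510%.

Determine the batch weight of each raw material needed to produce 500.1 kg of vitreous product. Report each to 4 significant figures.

Batch per 500.1 kg vitreous product:
  Mg3Si4O10(OH)2: 210.9 kg
  ZrSiO4: 110.0 kg
  Strontium carbonate: 112.1 kg
  Rutile: 10.25 kg
  Li2CO3: 37.98 kg
  MgO: 87.38 kg
Total batch = 568.6 kg; LOI loss = 68.52 kg; yield = 87.95%

In-progress results are shown, rounded to 4 significant figures, on the page. All internal work runs at exact precision throughout; exactly one rounding is applied to each reported figure. The derived quantities, which include totals, net glass mass, the six compositions, yield, LOI, are recomputed at exact precision, as they appear in either problem or answer, using the weight values on 500.1 kg of glass.
The oxide mass targets at 500.1 kg vitreous product:
  SrO: 15.69% × 500.1 = 78.47 kg
  Li2O: 3.049% × 500.1 = 15.25 kg
  ZrO2: 14.76% × 500.1 = 73.81 kg
  SiO2: 34.14% × 500.1 = 170.7 kg
  MgO: 30.33% × 500.1 = 151.7 kg
  TiO2: 2.029% × 500.1 = 10.15 kg
Verifying the oxide balance given the weights on record, on the stated basis (target by target, the sums agree exact up to rounding of places):
  SrO: 112.1·0.7000 = 78.47 kg (target 78.47 kg)
  Li2O: 37.98·0.4015 = 15.25 kg (target 15.25 kg)
  ZrO2: 110.0·0.6712 = 73.83 kg (target 73.81 kg)
  SiO2: 210.9·0.6385 + 110.0·0.3278 = 170.7 kg (target 170.7 kg)
  MgO: 210.9·0.3111 + 87.38·0.9849 = 151.7 kg (target 151.7 kg)
  TiO2: 10.25·0.9900 = 10.15 kg (target 10.15 kg)
Mass balance on the glass: Σ batch − LOI loss = 500.1 kg (per-oxide target masses sum to 500.1 kg; stated basis 500.1 kg — a pure rounding effect).
Total batch = Σ batch = 568.6 kg; the LOI term Σ batch·LOI equals 68.52 kg; glass ÷ batch gives a yield of 87.95%.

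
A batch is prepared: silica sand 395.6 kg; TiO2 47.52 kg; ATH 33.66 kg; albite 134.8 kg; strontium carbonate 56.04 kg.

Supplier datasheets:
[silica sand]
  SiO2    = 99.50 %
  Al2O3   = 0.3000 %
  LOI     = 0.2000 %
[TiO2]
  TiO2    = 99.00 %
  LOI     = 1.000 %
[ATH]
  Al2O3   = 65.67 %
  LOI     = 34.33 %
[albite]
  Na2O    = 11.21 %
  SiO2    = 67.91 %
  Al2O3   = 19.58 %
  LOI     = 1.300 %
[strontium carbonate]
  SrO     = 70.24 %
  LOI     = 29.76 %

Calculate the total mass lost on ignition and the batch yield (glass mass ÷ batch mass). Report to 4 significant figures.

The working math carries exact precision end to end. The intermediate values are displayed (rounded to four significant figures) within the worked lines; each reported figure includes exactly one rounding; derived quantities, which include LOI, five oxide percentages, net glass mass, the totals, the yield, are re-derived at full precision, precisely as stated by the problem or answer text, from the weighed amounts per 636.4 kg of glass.
Ignition loss by material:
  silica sand: 395.6 × 0.002000 = 0.7912 kg
  TiO2: 47.52 × 0.01000 = 0.4752 kg
  ATH: 33.66 × 0.3433 = 11.56 kg
  albite: 134.8 × 0.01300 = 1.752 kg
  strontium carbonate: 56.04 × 0.2976 = 16.68 kg
Total LOI = 31.25 kg
Glass = batch − LOI = 667.6 − 31.25 = 636.4 kg

LOI loss = 31.25 kg; glass = 636.4 kg; yield = 95.32%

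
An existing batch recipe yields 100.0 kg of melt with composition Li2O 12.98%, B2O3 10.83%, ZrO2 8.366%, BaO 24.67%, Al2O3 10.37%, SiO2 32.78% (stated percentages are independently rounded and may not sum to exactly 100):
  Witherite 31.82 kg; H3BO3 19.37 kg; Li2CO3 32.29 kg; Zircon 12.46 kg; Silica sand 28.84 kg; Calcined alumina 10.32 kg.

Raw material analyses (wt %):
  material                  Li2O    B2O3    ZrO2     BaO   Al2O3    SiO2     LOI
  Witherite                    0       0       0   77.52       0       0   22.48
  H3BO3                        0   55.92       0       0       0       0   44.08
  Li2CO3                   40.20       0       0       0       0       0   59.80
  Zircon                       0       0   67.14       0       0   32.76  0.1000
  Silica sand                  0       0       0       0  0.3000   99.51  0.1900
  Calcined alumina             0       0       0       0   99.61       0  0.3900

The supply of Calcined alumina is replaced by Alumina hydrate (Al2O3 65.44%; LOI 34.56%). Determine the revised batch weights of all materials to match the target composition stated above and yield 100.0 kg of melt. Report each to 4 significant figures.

Revised batch per 100.0 kg melt:
  Witherite: 31.82 kg
  H3BO3: 19.37 kg
  Li2CO3: 32.29 kg
  Zircon: 12.46 kg
  Silica sand: 28.84 kg
  Alumina hydrate: 15.71 kg
Total batch = 140.5 kg; LOI loss = 40.50 kg

Values along the way are shown (rounded to 4 significant digits) when written out. Every computation runs at exact precision end to end; a single rounding yields every reported result. All derived quantities are carried in full float precision (totals, the yield, net glass mass, six oxide percentages, LOI) starting from the weights for 100.0 kg of glass precisely as stated by the problem or the answer.
Oxide-by-oxide targets in 100.0 kg melt:
  Li2O: 12.98% × 100.0 = 12.98 kg
  B2O3: 10.83% × 100.0 = 10.83 kg
  ZrO2: 8.366% × 100.0 = 8.366 kg
  BaO: 24.67% × 100.0 = 24.67 kg
  Al2O3: 10.37% × 100.0 = 10.37 kg
  SiO2: 32.78% × 100.0 = 32.78 kg
Oxide-by-oxide audit per the reported batch figures, versus the basis set out (sums match the target masses once rounding is allowed for):
  Li2O: 32.29·0.4020 = 12.98 kg (target 12.98 kg)
  B2O3: 19.37·0.5592 = 10.83 kg (target 10.83 kg)
  ZrO2: 12.46·0.6714 = 8.366 kg (target 8.366 kg)
  BaO: 31.82·0.7752 = 24.67 kg (target 24.67 kg)
  Al2O3: 28.84·0.003000 + 15.71·0.6544 = 10.37 kg (target 10.37 kg)
  SiO2: 12.46·0.3276 + 28.84·0.9951 = 32.78 kg (target 32.78 kg)
Mass balance on the glass: batch Σ − ignition loss = 99.99 kg (per-oxide target masses sum to 100.0 kg; stated basis 100.0 kg — differing by rounding only).
Total batch = Σ batch = 140.5 kg; the LOI term Σ batch·LOI equals 40.50 kg; glass ÷ batch gives a yield of 71.17%.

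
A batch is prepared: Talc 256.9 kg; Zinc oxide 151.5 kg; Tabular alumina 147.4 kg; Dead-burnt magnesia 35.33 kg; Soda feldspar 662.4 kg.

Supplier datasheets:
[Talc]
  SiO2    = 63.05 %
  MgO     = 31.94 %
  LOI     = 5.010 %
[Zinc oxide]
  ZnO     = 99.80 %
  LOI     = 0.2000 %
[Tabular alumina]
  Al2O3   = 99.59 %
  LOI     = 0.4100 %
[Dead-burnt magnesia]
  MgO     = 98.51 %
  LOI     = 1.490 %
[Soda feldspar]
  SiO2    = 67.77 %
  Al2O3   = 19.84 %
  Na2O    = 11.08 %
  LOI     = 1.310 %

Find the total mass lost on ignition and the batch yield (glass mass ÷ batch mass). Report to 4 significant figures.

Values along the way are displayed with 4-significant-figure rounding on the page. Full float precision is carried at each step; each reported figure receives exactly one rounding. All derived quantities (yield, the five compositions, totals, glass mass, LOI) are computed in exact precision from the weighed amounts per 1231 kg of glass exactly as printed in question or answer.
Material-by-material LOI:
  Talc: 256.9 × 0.05010 = 12.87 kg
  Zinc oxide: 151.5 × 0.002000 = 0.3030 kg
  Tabular alumina: 147.4 × 0.004100 = 0.6043 kg
  Dead-burnt magnesia: 35.33 × 0.01490 = 0.5264 kg
  Soda feldspar: 662.4 × 0.01310 = 8.677 kg
Total LOI = 22.98 kg
Glass = batch − LOI = 1254 − 22.98 = 1231 kg

LOI loss = 22.98 kg; glass = 1231 kg; yield = 98.17%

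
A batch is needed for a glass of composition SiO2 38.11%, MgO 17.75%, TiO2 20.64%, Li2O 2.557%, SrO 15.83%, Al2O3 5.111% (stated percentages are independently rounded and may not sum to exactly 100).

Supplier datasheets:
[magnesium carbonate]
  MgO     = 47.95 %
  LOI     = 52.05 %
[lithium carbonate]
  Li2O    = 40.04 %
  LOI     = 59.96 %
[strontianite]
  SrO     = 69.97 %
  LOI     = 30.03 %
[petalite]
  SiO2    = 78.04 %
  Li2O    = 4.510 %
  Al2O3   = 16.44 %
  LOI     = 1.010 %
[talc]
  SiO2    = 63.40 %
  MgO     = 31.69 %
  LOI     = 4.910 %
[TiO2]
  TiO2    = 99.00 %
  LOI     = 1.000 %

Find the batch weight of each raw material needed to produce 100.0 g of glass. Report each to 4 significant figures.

Exact precision is carried throughout — intermediates are rounded to 4 significant figures as shown; each reported number sees exactly one rounding — derived quantities are computed at full float precision (net glass mass, LOI, totals, the six compositions, the yield) from the weighed amounts at 100.0 g of glass as written in the question or the answer.
Oxide mass targets, per 100.0 g glass:
  SiO2: 38.11% × 100.0 = 38.11 g
  MgO: 17.75% × 100.0 = 17.75 g
  TiO2: 20.64% × 100.0 = 20.64 g
  Li2O: 2.557% × 100.0 = 2.557 g
  SrO: 15.83% × 100.0 = 15.83 g
  Al2O3: 5.111% × 100.0 = 5.111 g
Verifying the oxide balance applying the batch weights above, for the quoted basis mass (each sum matches its target mass given rounding of the digits):
  SiO2: 31.09·0.7804 + 21.84·0.6340 = 38.11 g (target 38.11 g)
  MgO: 22.58·0.4795 + 21.84·0.3169 = 17.75 g (target 17.75 g)
  TiO2: 20.85·0.9900 = 20.64 g (target 20.64 g)
  Li2O: 2.884·0.4004 + 31.09·0.04510 = 2.557 g (target 2.557 g)
  SrO: 22.62·0.6997 = 15.83 g (target 15.83 g)
  Al2O3: 31.09·0.1644 = 5.111 g (target 5.111 g)
Glass mass check: total charge less LOI = 99.99 g (oxide target masses add up to 100.0 g; against the stated basis, 100.0 g — differing by rounding only).
Batch total: Σ batch = 121.9 g; loss to ignition Σ batch·LOI = 21.87 g; yield, glass over the total, = 82.05%.

Batch per 100.0 g glass:
  magnesium carbonate: 22.58 g
  lithium carbonate: 2.884 g
  strontianite: 22.62 g
  petalite: 31.09 g
  talc: 21.84 g
  TiO2: 20.85 g
Total batch = 121.9 g; LOI loss = 21.87 g; yield = 82.05%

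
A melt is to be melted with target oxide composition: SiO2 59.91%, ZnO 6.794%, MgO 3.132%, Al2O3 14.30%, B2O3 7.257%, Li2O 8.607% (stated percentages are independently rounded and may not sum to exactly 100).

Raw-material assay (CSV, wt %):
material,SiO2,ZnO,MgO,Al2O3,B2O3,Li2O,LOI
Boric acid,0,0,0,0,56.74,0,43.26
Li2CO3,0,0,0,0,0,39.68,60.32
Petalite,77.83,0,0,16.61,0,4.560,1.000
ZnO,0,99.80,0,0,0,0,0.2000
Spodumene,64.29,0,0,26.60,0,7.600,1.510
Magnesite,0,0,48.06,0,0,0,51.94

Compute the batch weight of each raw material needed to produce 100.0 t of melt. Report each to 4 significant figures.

Exact precision is maintained end to end — working values appear rounded off to 4 significant figures alongside each step — every reported number sees exactly one rounding — all derived quantities are computed at full precision (net glass mass, six oxide percentages, the totals, the yield, LOI) from the weighed amounts at 100.0 t of glass precisely as stated by problem or answer.
Target oxide masses per 100.0 t melt:
  SiO2: 59.91% × 100.0 = 59.91 t
  ZnO: 6.794% × 100.0 = 6.794 t
  MgO: 3.132% × 100.0 = 3.132 t
  Al2O3: 14.30% × 100.0 = 14.30 t
  B2O3: 7.257% × 100.0 = 7.257 t
  Li2O: 8.607% × 100.0 = 8.607 t
Mass-balance tally per oxide with the batch weights as given, for the quoted basis mass (target by target, the sums agree within answer rounding):
  SiO2: 67.26·0.7783 + 11.76·0.6429 = 59.91 t (target 59.91 t)
  ZnO: 6.808·0.9980 = 6.794 t (target 6.794 t)
  MgO: 6.517·0.4806 = 3.132 t (target 3.132 t)
  Al2O3: 67.26·0.1661 + 11.76·0.2660 = 14.30 t (target 14.30 t)
  B2O3: 12.79·0.5674 = 7.257 t (target 7.257 t)
  Li2O: 11.71·0.3968 + 67.26·0.04560 + 11.76·0.07600 = 8.607 t (target 8.607 t)
Auditing the glass mass value: batch Σ − ignition loss = 100.0 t (per-oxide target masses sum to 100.0 t; against the stated basis, 100.0 t — rounding explains the deltas).
Adding the batch up: Σ batch = 116.8 t; the LOI term Σ batch·LOI equals 16.85 t; glass ÷ batch gives a yield of 85.58%.

Batch per 100.0 t melt:
  Boric acid: 12.79 t
  Li2CO3: 11.71 t
  Petalite: 67.26 t
  ZnO: 6.808 t
  Spodumene: 11.76 t
  Magnesite: 6.517 t
Total batch = 116.8 t; LOI loss = 16.85 t; yield = 85.58%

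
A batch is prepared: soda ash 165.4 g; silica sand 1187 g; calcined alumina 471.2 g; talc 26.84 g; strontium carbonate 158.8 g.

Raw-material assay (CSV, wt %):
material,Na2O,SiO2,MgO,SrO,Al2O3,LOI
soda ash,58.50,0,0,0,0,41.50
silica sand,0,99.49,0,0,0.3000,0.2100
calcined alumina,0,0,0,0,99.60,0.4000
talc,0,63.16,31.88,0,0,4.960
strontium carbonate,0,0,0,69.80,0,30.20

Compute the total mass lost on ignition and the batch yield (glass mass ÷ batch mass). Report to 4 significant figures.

LOI loss = 122.3 g; glass = 1887 g; yield = 93.91%

Working values are shown (rounded to 4 significant figures) at each printed step; the whole derivation carries full float precision through the solve. A single rounding finalizes every reported result — the derived quantities are re-derived from the batch weights per 1887 g of glass in full float precision (the yield, five oxide percentages, LOI, totals, net glass mass), as set out in problem or answer.
Each material's LOI contribution:
  soda ash: 165.4 × 0.4150 = 68.64 g
  silica sand: 1187 × 0.002100 = 2.493 g
  calcined alumina: 471.2 × 0.004000 = 1.885 g
  talc: 26.84 × 0.04960 = 1.331 g
  strontium carbonate: 158.8 × 0.3020 = 47.96 g
Total LOI = 122.3 g
Glass = batch − LOI = 2009 − 122.3 = 1887 g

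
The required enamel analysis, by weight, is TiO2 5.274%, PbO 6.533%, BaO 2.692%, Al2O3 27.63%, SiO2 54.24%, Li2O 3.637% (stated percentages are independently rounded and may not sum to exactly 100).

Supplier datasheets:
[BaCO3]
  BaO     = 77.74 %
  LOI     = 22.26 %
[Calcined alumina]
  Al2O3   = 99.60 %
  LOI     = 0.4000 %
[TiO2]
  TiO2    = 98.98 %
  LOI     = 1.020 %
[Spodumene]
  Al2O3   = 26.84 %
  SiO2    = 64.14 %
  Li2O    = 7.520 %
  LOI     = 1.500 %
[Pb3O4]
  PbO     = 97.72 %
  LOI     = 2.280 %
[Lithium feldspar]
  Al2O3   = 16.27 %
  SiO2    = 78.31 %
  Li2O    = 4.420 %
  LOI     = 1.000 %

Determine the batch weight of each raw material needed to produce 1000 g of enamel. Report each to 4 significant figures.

Values along the way are shown, rounded to 4 significant figures, on the page — the whole derivation carries full precision at every stage. Every reported figure is rounded exactly once; the derived quantities are re-derived at exact precision (six oxide percentages, LOI, the totals, glass mass, yield) from the weighed amounts per 1000 g of glass, as they appear in the problem or the answer.
Target masses of each oxide per 1000 g enamel:
  TiO2: 5.274% × 1000 = 52.74 g
  PbO: 6.533% × 1000 = 65.33 g
  BaO: 2.692% × 1000 = 26.92 g
  Al2O3: 27.63% × 1000 = 276.3 g
  SiO2: 54.24% × 1000 = 542.4 g
  Li2O: 3.637% × 1000 = 36.37 g
A balance pass over the oxides, using the reported weights, per the basis as stated (every target is met by its sum modulo rounding of the values):
  TiO2: 53.28·0.9898 = 52.74 g (target 52.74 g)
  PbO: 66.85·0.9772 = 65.33 g (target 65.33 g)
  BaO: 34.63·0.7774 = 26.92 g (target 26.92 g)
  Al2O3: 144.2·0.9960 + 147.6·0.2684 + 571.7·0.1627 = 276.3 g (target 276.3 g)
  SiO2: 147.6·0.6414 + 571.7·0.7831 = 542.4 g (target 542.4 g)
  Li2O: 147.6·0.07520 + 571.7·0.04420 = 36.37 g (target 36.37 g)
Auditing the glass mass value: net batch after ignition = 1000 g (oxide target masses add up to 1000 g; basis as stated: 1000 g — any gap is answer rounding).
Batch total: Σ batch = 1018 g; ignition loss, Σ(batch × LOI) = 18.28 g; the yield ratio, glass ÷ batch: 98.20%.

Batch per 1000 g enamel:
  BaCO3: 34.63 g
  Calcined alumina: 144.2 g
  TiO2: 53.28 g
  Spodumene: 147.6 g
  Pb3O4: 66.85 g
  Lithium feldspar: 571.7 g
Total batch = 1018 g; LOI loss = 18.28 g; yield = 98.20%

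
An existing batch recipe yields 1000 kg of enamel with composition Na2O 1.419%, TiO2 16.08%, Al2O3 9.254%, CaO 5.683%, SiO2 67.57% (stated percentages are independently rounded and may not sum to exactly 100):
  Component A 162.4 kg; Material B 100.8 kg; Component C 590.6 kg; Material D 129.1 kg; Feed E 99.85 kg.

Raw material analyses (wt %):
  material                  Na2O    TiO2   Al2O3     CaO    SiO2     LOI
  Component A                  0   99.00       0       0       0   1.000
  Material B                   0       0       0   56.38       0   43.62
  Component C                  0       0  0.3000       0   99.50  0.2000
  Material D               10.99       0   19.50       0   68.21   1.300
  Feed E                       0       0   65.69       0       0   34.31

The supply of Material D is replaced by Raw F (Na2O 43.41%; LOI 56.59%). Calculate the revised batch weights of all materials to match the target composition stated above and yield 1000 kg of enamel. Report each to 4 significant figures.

The whole derivation holds exact precision all the way through. Intermediates are printed (rounded to four significant digits) across the worked steps. Every reported figure takes just one rounding; all derived quantities, including five oxide percentages, the totals, net glass mass, yield, ignition loss, are carried from the batch weights on 1000 kg of glass in full float precision, as they appear in the question or the answer.
Oxide mass targets, per 1000 kg enamel:
  Na2O: 1.419% × 1000 = 14.19 kg
  TiO2: 16.08% × 1000 = 160.8 kg
  Al2O3: 9.254% × 1000 = 92.54 kg
  CaO: 5.683% × 1000 = 56.83 kg
  SiO2: 67.57% × 1000 = 675.7 kg
Oxide-by-oxide audit per the reported batch figures, relative to the basis at hand (summed amounts equal target values once rounding is allowed for):
  Na2O: 32.69·0.4341 = 14.19 kg (target 14.19 kg)
  TiO2: 162.4·0.9900 = 160.8 kg (target 160.8 kg)
  Al2O3: 679.1·0.003000 + 137.8·0.6569 = 92.56 kg (target 92.54 kg)
  CaO: 100.8·0.5638 = 56.83 kg (target 56.83 kg)
  SiO2: 679.1·0.9950 = 675.7 kg (target 675.7 kg)
The glass-mass cross-check: Σ batch − LOI loss = 1000 kg (the Σ of target masses is 1000 kg; the stated basis being 1000 kg — a pure rounding effect).
Total batch = Σ batch = 1113 kg; the LOI term Σ batch·LOI equals 112.7 kg; yield: glass divided by total = 89.87%.

Revised batch per 1000 kg enamel:
  Component A: 162.4 kg
  Material B: 100.8 kg
  Component C: 679.1 kg
  Raw F: 32.69 kg
  Feed E: 137.8 kg
Total batch = 1113 kg; LOI loss = 112.7 kg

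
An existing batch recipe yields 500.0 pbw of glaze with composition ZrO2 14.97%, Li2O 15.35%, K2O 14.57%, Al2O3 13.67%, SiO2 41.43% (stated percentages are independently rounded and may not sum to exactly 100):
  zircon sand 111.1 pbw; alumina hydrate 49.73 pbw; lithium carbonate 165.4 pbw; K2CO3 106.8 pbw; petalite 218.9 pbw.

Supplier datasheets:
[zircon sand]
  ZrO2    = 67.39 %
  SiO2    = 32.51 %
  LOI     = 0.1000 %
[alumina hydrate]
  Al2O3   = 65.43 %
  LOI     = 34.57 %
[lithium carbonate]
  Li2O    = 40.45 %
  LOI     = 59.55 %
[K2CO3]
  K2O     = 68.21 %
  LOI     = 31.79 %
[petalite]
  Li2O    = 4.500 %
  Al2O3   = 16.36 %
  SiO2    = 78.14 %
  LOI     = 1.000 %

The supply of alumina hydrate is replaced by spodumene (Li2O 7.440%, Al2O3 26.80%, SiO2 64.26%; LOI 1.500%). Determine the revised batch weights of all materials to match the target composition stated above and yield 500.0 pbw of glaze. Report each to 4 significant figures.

Revised batch per 500.0 pbw glaze:
  zircon sand: 111.1 pbw
  spodumene: 243.8 pbw
  lithium carbonate: 142.9 pbw
  K2CO3: 106.8 pbw
  petalite: 18.39 pbw
Total batch = 623.0 pbw; LOI loss = 123.0 pbw

The intermediate values appear, rounded to 4 significant digits, across the worked steps — the working math runs at exact precision from start to finish. Each reported figure receives exactly one rounding — derived quantities (totals, LOI, the five compositions, the yield, net glass mass) are recomputed from the batch weights on 500.0 pbw of glass at full float precision, as written in the problem or the answer.
Per-oxide target masses for 500.0 pbw glaze:
  ZrO2: 14.97% × 500.0 = 74.85 pbw
  Li2O: 15.35% × 500.0 = 76.75 pbw
  K2O: 14.57% × 500.0 = 72.85 pbw
  Al2O3: 13.67% × 500.0 = 68.35 pbw
  SiO2: 41.43% × 500.0 = 207.2 pbw
Verifying the oxide balance given the weights on record, at the basis given (oxide sums agree with the targets exact up to rounding of places):
  ZrO2: 111.1·0.6739 = 74.87 pbw (target 74.85 pbw)
  Li2O: 243.8·0.07440 + 142.9·0.4045 + 18.39·0.04500 = 76.77 pbw (target 76.75 pbw)
  K2O: 106.8·0.6821 = 72.85 pbw (target 72.85 pbw)
  Al2O3: 243.8·0.2680 + 18.39·0.1636 = 68.35 pbw (target 68.35 pbw)
  SiO2: 111.1·0.3251 + 243.8·0.6426 + 18.39·0.7814 = 207.2 pbw (target 207.2 pbw)
Mass balance on the glass: total batch − LOI = 500.0 pbw (summing oxide targets gives 499.9 pbw; stated basis 500.0 pbw — differing by rounding only).
Adding the batch up: Σ batch = 623.0 pbw; Σ batch·LOI gives LOI loss = 123.0 pbw; as yield: glass ÷ batch → 80.26%.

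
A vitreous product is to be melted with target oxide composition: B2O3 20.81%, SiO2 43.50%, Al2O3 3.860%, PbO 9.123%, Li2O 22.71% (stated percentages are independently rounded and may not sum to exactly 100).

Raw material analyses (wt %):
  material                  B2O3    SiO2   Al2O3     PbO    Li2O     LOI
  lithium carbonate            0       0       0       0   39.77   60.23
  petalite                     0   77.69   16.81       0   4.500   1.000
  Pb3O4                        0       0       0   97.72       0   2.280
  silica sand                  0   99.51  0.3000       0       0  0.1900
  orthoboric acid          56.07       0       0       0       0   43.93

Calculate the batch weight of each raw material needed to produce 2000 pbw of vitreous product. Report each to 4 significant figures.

The working math carries exact precision from start to finish. Working values are shown (rounded to 4 significant digits) at each printed step — each reported result carries a single rounding. Derived quantities are rebuilt from the weighed amounts at 2000 pbw of glass at exact precision (the yield, glass mass, five oxide percentages, totals, ignition loss) exactly as shown in question or answer.
Target oxide masses per 2000 pbw vitreous product:
  B2O3: 20.81% × 2000 = 416.2 pbw
  SiO2: 43.50% × 2000 = 870.0 pbw
  Al2O3: 3.860% × 2000 = 77.20 pbw
  PbO: 9.123% × 2000 = 182.5 pbw
  Li2O: 22.71% × 2000 = 454.2 pbw
Sums-versus-targets review per the reported batch figures, per the basis as stated (sum by sum, the targets are met net of answer rounding effects):
  B2O3: 742.3·0.5607 = 416.2 pbw (target 416.2 pbw)
  SiO2: 449.9·0.7769 + 523.0·0.9951 = 870.0 pbw (target 870.0 pbw)
  Al2O3: 449.9·0.1681 + 523.0·0.003000 = 77.20 pbw (target 77.20 pbw)
  PbO: 186.7·0.9772 = 182.4 pbw (target 182.5 pbw)
  Li2O: 1091·0.3977 + 449.9·0.04500 = 454.1 pbw (target 454.2 pbw)
Glass-mass sanity pass: total batch − LOI = 2000 pbw (per-oxide target masses sum to 2000 pbw; against the stated basis, 2000 pbw — deltas are rounding alone).
Whole-batch sum: Σ batch = 2993 pbw; loss to ignition Σ batch·LOI = 993.0 pbw; yield: glass divided by total = 66.82%.

Batch per 2000 pbw vitreous product:
  lithium carbonate: 1091 pbw
  petalite: 449.9 pbw
  Pb3O4: 186.7 pbw
  silica sand: 523.0 pbw
  orthoboric acid: 742.3 pbw
Total batch = 2993 pbw; LOI loss = 993.0 pbw; yield = 66.82%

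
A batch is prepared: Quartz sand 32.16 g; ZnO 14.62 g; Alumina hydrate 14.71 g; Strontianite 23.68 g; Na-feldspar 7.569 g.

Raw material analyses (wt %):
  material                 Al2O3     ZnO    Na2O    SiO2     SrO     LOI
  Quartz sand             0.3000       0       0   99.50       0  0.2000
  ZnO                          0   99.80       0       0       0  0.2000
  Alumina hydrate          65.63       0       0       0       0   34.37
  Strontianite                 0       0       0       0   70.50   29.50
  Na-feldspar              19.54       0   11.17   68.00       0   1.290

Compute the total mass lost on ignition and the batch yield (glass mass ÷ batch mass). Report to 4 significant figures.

LOI loss = 12.23 g; glass = 80.51 g; yield = 86.81%

Working values are shown, rounded to 4 significant figures, within the worked lines — the working math runs at full precision in all steps — every reported figure takes a single rounding — the derived quantities, which include totals, five oxide percentages, the yield, LOI, glass mass, are carried in exact precision, as set out in either problem or answer, from the batch weights for 80.51 g of glass.
LOI of each material in turn:
  Quartz sand: 32.16 × 0.002000 = 0.06432 g
  ZnO: 14.62 × 0.002000 = 0.02924 g
  Alumina hydrate: 14.71 × 0.3437 = 5.056 g
  Strontianite: 23.68 × 0.2950 = 6.986 g
  Na-feldspar: 7.569 × 0.01290 = 0.09764 g
Total LOI = 12.23 g
Glass = batch − LOI = 92.74 − 12.23 = 80.51 g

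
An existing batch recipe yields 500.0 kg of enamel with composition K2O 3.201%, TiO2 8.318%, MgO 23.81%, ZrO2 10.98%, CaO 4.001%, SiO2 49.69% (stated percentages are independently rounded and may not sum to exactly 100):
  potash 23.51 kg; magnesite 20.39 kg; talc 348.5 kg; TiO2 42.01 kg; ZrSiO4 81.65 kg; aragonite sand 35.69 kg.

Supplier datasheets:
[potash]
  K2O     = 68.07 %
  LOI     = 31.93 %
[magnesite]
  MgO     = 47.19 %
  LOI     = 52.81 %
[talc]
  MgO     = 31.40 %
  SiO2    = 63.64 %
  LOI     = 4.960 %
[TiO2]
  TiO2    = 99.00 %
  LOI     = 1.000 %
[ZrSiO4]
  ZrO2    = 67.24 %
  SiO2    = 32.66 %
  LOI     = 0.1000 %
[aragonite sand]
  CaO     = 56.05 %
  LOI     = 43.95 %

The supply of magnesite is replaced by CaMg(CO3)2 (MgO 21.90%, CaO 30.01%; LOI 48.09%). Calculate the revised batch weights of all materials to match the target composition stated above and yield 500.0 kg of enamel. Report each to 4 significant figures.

The whole derivation carries full precision from first step to last. Working values are printed with 4-significant-figure rounding on the page — each reported result sees exactly one rounding. The derived quantities are re-derived at full float precision (six oxide percentages, totals, net glass mass, the yield, ignition loss) from the weighed amounts on 500.0 kg of glass, as given in the question or the answer.
Per-oxide target masses for 500.0 kg enamel:
  K2O: 3.201% × 500.0 = 16.00 kg
  TiO2: 8.318% × 500.0 = 41.59 kg
  MgO: 23.81% × 500.0 = 119.0 kg
  ZrO2: 10.98% × 500.0 = 54.90 kg
  CaO: 4.001% × 500.0 = 20.01 kg
  SiO2: 49.69% × 500.0 = 248.4 kg
Sums-versus-targets review with the batch weights as given, at the basis given (every target is met by its sum inside rounding margins):
  K2O: 23.51·0.6807 = 16.00 kg (target 16.00 kg)
  TiO2: 42.01·0.9900 = 41.59 kg (target 41.59 kg)
  MgO: 43.94·0.2190 + 348.5·0.3140 = 119.1 kg (target 119.0 kg)
  ZrO2: 81.65·0.6724 = 54.90 kg (target 54.90 kg)
  CaO: 43.94·0.3001 + 12.17·0.5605 = 20.01 kg (target 20.01 kg)
  SiO2: 348.5·0.6364 + 81.65·0.3266 = 248.5 kg (target 248.4 kg)
Glass-mass closure: net batch after ignition = 500.0 kg (summing oxide targets gives 500.0 kg; the stated basis being 500.0 kg — any gap is answer rounding).
Batch total: Σ batch = 551.8 kg; the LOI term Σ batch·LOI equals 51.77 kg; yield: glass divided by total = 90.62%.

Revised batch per 500.0 kg enamel:
  potash: 23.51 kg
  CaMg(CO3)2: 43.94 kg
  talc: 348.5 kg
  TiO2: 42.01 kg
  ZrSiO4: 81.65 kg
  aragonite sand: 12.17 kg
Total batch = 551.8 kg; LOI loss = 51.77 kg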